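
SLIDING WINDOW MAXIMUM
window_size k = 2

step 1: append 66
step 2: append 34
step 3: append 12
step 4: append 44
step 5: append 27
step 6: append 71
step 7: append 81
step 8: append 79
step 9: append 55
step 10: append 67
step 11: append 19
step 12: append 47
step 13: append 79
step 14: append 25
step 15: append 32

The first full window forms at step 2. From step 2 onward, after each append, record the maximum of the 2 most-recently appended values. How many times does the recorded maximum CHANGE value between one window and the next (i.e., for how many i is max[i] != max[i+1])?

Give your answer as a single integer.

step 1: append 66 -> window=[66] (not full yet)
step 2: append 34 -> window=[66, 34] -> max=66
step 3: append 12 -> window=[34, 12] -> max=34
step 4: append 44 -> window=[12, 44] -> max=44
step 5: append 27 -> window=[44, 27] -> max=44
step 6: append 71 -> window=[27, 71] -> max=71
step 7: append 81 -> window=[71, 81] -> max=81
step 8: append 79 -> window=[81, 79] -> max=81
step 9: append 55 -> window=[79, 55] -> max=79
step 10: append 67 -> window=[55, 67] -> max=67
step 11: append 19 -> window=[67, 19] -> max=67
step 12: append 47 -> window=[19, 47] -> max=47
step 13: append 79 -> window=[47, 79] -> max=79
step 14: append 25 -> window=[79, 25] -> max=79
step 15: append 32 -> window=[25, 32] -> max=32
Recorded maximums: 66 34 44 44 71 81 81 79 67 67 47 79 79 32
Changes between consecutive maximums: 9

Answer: 9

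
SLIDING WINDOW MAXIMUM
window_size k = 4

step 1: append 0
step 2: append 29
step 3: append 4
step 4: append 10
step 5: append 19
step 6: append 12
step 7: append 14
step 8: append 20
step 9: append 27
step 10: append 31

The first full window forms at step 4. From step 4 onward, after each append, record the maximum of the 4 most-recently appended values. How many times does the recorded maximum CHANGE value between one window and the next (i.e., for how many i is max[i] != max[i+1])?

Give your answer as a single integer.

step 1: append 0 -> window=[0] (not full yet)
step 2: append 29 -> window=[0, 29] (not full yet)
step 3: append 4 -> window=[0, 29, 4] (not full yet)
step 4: append 10 -> window=[0, 29, 4, 10] -> max=29
step 5: append 19 -> window=[29, 4, 10, 19] -> max=29
step 6: append 12 -> window=[4, 10, 19, 12] -> max=19
step 7: append 14 -> window=[10, 19, 12, 14] -> max=19
step 8: append 20 -> window=[19, 12, 14, 20] -> max=20
step 9: append 27 -> window=[12, 14, 20, 27] -> max=27
step 10: append 31 -> window=[14, 20, 27, 31] -> max=31
Recorded maximums: 29 29 19 19 20 27 31
Changes between consecutive maximums: 4

Answer: 4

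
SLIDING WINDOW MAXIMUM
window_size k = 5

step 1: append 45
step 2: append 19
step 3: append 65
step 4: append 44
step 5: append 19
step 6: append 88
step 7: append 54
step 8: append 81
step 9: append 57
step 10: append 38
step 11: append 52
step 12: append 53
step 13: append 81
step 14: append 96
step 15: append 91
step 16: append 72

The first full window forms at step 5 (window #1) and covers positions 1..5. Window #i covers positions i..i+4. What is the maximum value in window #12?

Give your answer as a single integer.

step 1: append 45 -> window=[45] (not full yet)
step 2: append 19 -> window=[45, 19] (not full yet)
step 3: append 65 -> window=[45, 19, 65] (not full yet)
step 4: append 44 -> window=[45, 19, 65, 44] (not full yet)
step 5: append 19 -> window=[45, 19, 65, 44, 19] -> max=65
step 6: append 88 -> window=[19, 65, 44, 19, 88] -> max=88
step 7: append 54 -> window=[65, 44, 19, 88, 54] -> max=88
step 8: append 81 -> window=[44, 19, 88, 54, 81] -> max=88
step 9: append 57 -> window=[19, 88, 54, 81, 57] -> max=88
step 10: append 38 -> window=[88, 54, 81, 57, 38] -> max=88
step 11: append 52 -> window=[54, 81, 57, 38, 52] -> max=81
step 12: append 53 -> window=[81, 57, 38, 52, 53] -> max=81
step 13: append 81 -> window=[57, 38, 52, 53, 81] -> max=81
step 14: append 96 -> window=[38, 52, 53, 81, 96] -> max=96
step 15: append 91 -> window=[52, 53, 81, 96, 91] -> max=96
step 16: append 72 -> window=[53, 81, 96, 91, 72] -> max=96
Window #12 max = 96

Answer: 96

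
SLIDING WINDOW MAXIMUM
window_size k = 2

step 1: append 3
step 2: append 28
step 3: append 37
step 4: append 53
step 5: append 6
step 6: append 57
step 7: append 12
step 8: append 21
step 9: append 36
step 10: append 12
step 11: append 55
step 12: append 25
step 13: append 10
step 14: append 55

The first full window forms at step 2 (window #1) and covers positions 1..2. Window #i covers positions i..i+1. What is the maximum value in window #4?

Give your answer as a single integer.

step 1: append 3 -> window=[3] (not full yet)
step 2: append 28 -> window=[3, 28] -> max=28
step 3: append 37 -> window=[28, 37] -> max=37
step 4: append 53 -> window=[37, 53] -> max=53
step 5: append 6 -> window=[53, 6] -> max=53
Window #4 max = 53

Answer: 53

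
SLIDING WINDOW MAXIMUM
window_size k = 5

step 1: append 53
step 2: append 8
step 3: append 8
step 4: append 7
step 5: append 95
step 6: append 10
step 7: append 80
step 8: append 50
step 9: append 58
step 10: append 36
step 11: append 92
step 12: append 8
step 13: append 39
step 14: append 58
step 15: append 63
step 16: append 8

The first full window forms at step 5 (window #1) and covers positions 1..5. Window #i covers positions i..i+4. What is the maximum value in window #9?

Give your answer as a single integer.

step 1: append 53 -> window=[53] (not full yet)
step 2: append 8 -> window=[53, 8] (not full yet)
step 3: append 8 -> window=[53, 8, 8] (not full yet)
step 4: append 7 -> window=[53, 8, 8, 7] (not full yet)
step 5: append 95 -> window=[53, 8, 8, 7, 95] -> max=95
step 6: append 10 -> window=[8, 8, 7, 95, 10] -> max=95
step 7: append 80 -> window=[8, 7, 95, 10, 80] -> max=95
step 8: append 50 -> window=[7, 95, 10, 80, 50] -> max=95
step 9: append 58 -> window=[95, 10, 80, 50, 58] -> max=95
step 10: append 36 -> window=[10, 80, 50, 58, 36] -> max=80
step 11: append 92 -> window=[80, 50, 58, 36, 92] -> max=92
step 12: append 8 -> window=[50, 58, 36, 92, 8] -> max=92
step 13: append 39 -> window=[58, 36, 92, 8, 39] -> max=92
Window #9 max = 92

Answer: 92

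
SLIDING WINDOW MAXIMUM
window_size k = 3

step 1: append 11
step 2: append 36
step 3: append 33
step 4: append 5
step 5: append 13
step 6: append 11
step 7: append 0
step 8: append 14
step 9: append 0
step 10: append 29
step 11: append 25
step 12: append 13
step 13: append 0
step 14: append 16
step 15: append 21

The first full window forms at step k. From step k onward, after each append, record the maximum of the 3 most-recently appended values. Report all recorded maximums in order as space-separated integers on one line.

step 1: append 11 -> window=[11] (not full yet)
step 2: append 36 -> window=[11, 36] (not full yet)
step 3: append 33 -> window=[11, 36, 33] -> max=36
step 4: append 5 -> window=[36, 33, 5] -> max=36
step 5: append 13 -> window=[33, 5, 13] -> max=33
step 6: append 11 -> window=[5, 13, 11] -> max=13
step 7: append 0 -> window=[13, 11, 0] -> max=13
step 8: append 14 -> window=[11, 0, 14] -> max=14
step 9: append 0 -> window=[0, 14, 0] -> max=14
step 10: append 29 -> window=[14, 0, 29] -> max=29
step 11: append 25 -> window=[0, 29, 25] -> max=29
step 12: append 13 -> window=[29, 25, 13] -> max=29
step 13: append 0 -> window=[25, 13, 0] -> max=25
step 14: append 16 -> window=[13, 0, 16] -> max=16
step 15: append 21 -> window=[0, 16, 21] -> max=21

Answer: 36 36 33 13 13 14 14 29 29 29 25 16 21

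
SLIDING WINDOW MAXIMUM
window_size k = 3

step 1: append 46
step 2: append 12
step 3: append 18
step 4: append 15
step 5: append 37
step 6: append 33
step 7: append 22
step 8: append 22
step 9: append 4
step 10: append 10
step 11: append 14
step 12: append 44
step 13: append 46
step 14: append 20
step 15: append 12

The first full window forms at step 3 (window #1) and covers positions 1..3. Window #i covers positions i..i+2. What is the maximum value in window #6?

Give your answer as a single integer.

Answer: 33

Derivation:
step 1: append 46 -> window=[46] (not full yet)
step 2: append 12 -> window=[46, 12] (not full yet)
step 3: append 18 -> window=[46, 12, 18] -> max=46
step 4: append 15 -> window=[12, 18, 15] -> max=18
step 5: append 37 -> window=[18, 15, 37] -> max=37
step 6: append 33 -> window=[15, 37, 33] -> max=37
step 7: append 22 -> window=[37, 33, 22] -> max=37
step 8: append 22 -> window=[33, 22, 22] -> max=33
Window #6 max = 33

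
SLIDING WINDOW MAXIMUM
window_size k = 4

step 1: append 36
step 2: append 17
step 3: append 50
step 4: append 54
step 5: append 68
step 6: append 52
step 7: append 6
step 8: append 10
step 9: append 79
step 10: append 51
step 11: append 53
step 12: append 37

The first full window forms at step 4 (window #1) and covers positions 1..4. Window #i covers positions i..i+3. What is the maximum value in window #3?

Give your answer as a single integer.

step 1: append 36 -> window=[36] (not full yet)
step 2: append 17 -> window=[36, 17] (not full yet)
step 3: append 50 -> window=[36, 17, 50] (not full yet)
step 4: append 54 -> window=[36, 17, 50, 54] -> max=54
step 5: append 68 -> window=[17, 50, 54, 68] -> max=68
step 6: append 52 -> window=[50, 54, 68, 52] -> max=68
Window #3 max = 68

Answer: 68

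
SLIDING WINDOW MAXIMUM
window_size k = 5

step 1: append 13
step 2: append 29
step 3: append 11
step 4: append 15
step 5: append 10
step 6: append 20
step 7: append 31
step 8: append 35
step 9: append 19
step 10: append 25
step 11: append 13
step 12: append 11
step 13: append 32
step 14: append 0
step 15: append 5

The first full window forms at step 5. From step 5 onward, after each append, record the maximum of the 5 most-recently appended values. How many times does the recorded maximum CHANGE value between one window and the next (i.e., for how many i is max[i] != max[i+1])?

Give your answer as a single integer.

step 1: append 13 -> window=[13] (not full yet)
step 2: append 29 -> window=[13, 29] (not full yet)
step 3: append 11 -> window=[13, 29, 11] (not full yet)
step 4: append 15 -> window=[13, 29, 11, 15] (not full yet)
step 5: append 10 -> window=[13, 29, 11, 15, 10] -> max=29
step 6: append 20 -> window=[29, 11, 15, 10, 20] -> max=29
step 7: append 31 -> window=[11, 15, 10, 20, 31] -> max=31
step 8: append 35 -> window=[15, 10, 20, 31, 35] -> max=35
step 9: append 19 -> window=[10, 20, 31, 35, 19] -> max=35
step 10: append 25 -> window=[20, 31, 35, 19, 25] -> max=35
step 11: append 13 -> window=[31, 35, 19, 25, 13] -> max=35
step 12: append 11 -> window=[35, 19, 25, 13, 11] -> max=35
step 13: append 32 -> window=[19, 25, 13, 11, 32] -> max=32
step 14: append 0 -> window=[25, 13, 11, 32, 0] -> max=32
step 15: append 5 -> window=[13, 11, 32, 0, 5] -> max=32
Recorded maximums: 29 29 31 35 35 35 35 35 32 32 32
Changes between consecutive maximums: 3

Answer: 3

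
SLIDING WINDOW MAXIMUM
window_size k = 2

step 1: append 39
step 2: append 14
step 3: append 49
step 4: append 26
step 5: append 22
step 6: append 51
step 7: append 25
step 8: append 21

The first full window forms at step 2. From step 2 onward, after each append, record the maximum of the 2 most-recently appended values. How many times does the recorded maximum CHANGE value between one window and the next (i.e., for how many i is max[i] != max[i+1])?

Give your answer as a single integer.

Answer: 4

Derivation:
step 1: append 39 -> window=[39] (not full yet)
step 2: append 14 -> window=[39, 14] -> max=39
step 3: append 49 -> window=[14, 49] -> max=49
step 4: append 26 -> window=[49, 26] -> max=49
step 5: append 22 -> window=[26, 22] -> max=26
step 6: append 51 -> window=[22, 51] -> max=51
step 7: append 25 -> window=[51, 25] -> max=51
step 8: append 21 -> window=[25, 21] -> max=25
Recorded maximums: 39 49 49 26 51 51 25
Changes between consecutive maximums: 4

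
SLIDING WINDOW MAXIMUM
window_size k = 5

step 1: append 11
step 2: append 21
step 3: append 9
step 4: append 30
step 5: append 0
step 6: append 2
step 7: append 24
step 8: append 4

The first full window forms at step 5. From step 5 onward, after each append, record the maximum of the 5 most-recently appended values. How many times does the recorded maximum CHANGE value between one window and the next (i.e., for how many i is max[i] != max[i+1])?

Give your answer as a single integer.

Answer: 0

Derivation:
step 1: append 11 -> window=[11] (not full yet)
step 2: append 21 -> window=[11, 21] (not full yet)
step 3: append 9 -> window=[11, 21, 9] (not full yet)
step 4: append 30 -> window=[11, 21, 9, 30] (not full yet)
step 5: append 0 -> window=[11, 21, 9, 30, 0] -> max=30
step 6: append 2 -> window=[21, 9, 30, 0, 2] -> max=30
step 7: append 24 -> window=[9, 30, 0, 2, 24] -> max=30
step 8: append 4 -> window=[30, 0, 2, 24, 4] -> max=30
Recorded maximums: 30 30 30 30
Changes between consecutive maximums: 0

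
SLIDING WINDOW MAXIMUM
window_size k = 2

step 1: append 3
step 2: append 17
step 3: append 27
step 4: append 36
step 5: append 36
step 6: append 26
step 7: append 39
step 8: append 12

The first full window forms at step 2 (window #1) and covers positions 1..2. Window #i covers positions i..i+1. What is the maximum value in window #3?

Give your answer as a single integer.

Answer: 36

Derivation:
step 1: append 3 -> window=[3] (not full yet)
step 2: append 17 -> window=[3, 17] -> max=17
step 3: append 27 -> window=[17, 27] -> max=27
step 4: append 36 -> window=[27, 36] -> max=36
Window #3 max = 36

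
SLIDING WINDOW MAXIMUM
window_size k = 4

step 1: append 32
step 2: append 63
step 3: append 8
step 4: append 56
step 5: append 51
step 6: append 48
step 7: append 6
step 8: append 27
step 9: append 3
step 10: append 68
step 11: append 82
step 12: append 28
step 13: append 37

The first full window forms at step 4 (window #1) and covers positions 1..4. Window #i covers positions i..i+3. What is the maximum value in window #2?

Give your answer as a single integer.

step 1: append 32 -> window=[32] (not full yet)
step 2: append 63 -> window=[32, 63] (not full yet)
step 3: append 8 -> window=[32, 63, 8] (not full yet)
step 4: append 56 -> window=[32, 63, 8, 56] -> max=63
step 5: append 51 -> window=[63, 8, 56, 51] -> max=63
Window #2 max = 63

Answer: 63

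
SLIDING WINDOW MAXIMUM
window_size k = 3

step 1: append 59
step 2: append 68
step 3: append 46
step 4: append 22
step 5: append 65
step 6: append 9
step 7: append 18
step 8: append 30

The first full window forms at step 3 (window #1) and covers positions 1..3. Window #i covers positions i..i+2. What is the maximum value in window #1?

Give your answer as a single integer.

Answer: 68

Derivation:
step 1: append 59 -> window=[59] (not full yet)
step 2: append 68 -> window=[59, 68] (not full yet)
step 3: append 46 -> window=[59, 68, 46] -> max=68
Window #1 max = 68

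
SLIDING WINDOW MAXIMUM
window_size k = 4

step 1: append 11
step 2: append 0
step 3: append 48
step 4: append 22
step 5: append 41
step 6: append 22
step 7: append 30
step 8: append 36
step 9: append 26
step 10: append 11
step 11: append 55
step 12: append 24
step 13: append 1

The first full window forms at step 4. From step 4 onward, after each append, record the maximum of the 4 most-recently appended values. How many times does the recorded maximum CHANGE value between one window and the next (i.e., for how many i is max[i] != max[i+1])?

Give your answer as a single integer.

Answer: 3

Derivation:
step 1: append 11 -> window=[11] (not full yet)
step 2: append 0 -> window=[11, 0] (not full yet)
step 3: append 48 -> window=[11, 0, 48] (not full yet)
step 4: append 22 -> window=[11, 0, 48, 22] -> max=48
step 5: append 41 -> window=[0, 48, 22, 41] -> max=48
step 6: append 22 -> window=[48, 22, 41, 22] -> max=48
step 7: append 30 -> window=[22, 41, 22, 30] -> max=41
step 8: append 36 -> window=[41, 22, 30, 36] -> max=41
step 9: append 26 -> window=[22, 30, 36, 26] -> max=36
step 10: append 11 -> window=[30, 36, 26, 11] -> max=36
step 11: append 55 -> window=[36, 26, 11, 55] -> max=55
step 12: append 24 -> window=[26, 11, 55, 24] -> max=55
step 13: append 1 -> window=[11, 55, 24, 1] -> max=55
Recorded maximums: 48 48 48 41 41 36 36 55 55 55
Changes between consecutive maximums: 3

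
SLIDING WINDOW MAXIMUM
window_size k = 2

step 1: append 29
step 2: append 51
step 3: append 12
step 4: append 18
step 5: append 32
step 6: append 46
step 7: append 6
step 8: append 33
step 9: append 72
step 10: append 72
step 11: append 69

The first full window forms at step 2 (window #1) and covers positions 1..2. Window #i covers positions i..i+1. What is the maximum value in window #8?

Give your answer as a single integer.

Answer: 72

Derivation:
step 1: append 29 -> window=[29] (not full yet)
step 2: append 51 -> window=[29, 51] -> max=51
step 3: append 12 -> window=[51, 12] -> max=51
step 4: append 18 -> window=[12, 18] -> max=18
step 5: append 32 -> window=[18, 32] -> max=32
step 6: append 46 -> window=[32, 46] -> max=46
step 7: append 6 -> window=[46, 6] -> max=46
step 8: append 33 -> window=[6, 33] -> max=33
step 9: append 72 -> window=[33, 72] -> max=72
Window #8 max = 72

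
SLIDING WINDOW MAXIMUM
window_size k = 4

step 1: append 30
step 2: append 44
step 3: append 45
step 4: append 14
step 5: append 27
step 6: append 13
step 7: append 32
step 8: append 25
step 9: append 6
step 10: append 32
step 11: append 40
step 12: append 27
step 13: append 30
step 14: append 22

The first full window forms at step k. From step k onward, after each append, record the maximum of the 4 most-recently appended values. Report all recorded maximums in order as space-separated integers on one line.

step 1: append 30 -> window=[30] (not full yet)
step 2: append 44 -> window=[30, 44] (not full yet)
step 3: append 45 -> window=[30, 44, 45] (not full yet)
step 4: append 14 -> window=[30, 44, 45, 14] -> max=45
step 5: append 27 -> window=[44, 45, 14, 27] -> max=45
step 6: append 13 -> window=[45, 14, 27, 13] -> max=45
step 7: append 32 -> window=[14, 27, 13, 32] -> max=32
step 8: append 25 -> window=[27, 13, 32, 25] -> max=32
step 9: append 6 -> window=[13, 32, 25, 6] -> max=32
step 10: append 32 -> window=[32, 25, 6, 32] -> max=32
step 11: append 40 -> window=[25, 6, 32, 40] -> max=40
step 12: append 27 -> window=[6, 32, 40, 27] -> max=40
step 13: append 30 -> window=[32, 40, 27, 30] -> max=40
step 14: append 22 -> window=[40, 27, 30, 22] -> max=40

Answer: 45 45 45 32 32 32 32 40 40 40 40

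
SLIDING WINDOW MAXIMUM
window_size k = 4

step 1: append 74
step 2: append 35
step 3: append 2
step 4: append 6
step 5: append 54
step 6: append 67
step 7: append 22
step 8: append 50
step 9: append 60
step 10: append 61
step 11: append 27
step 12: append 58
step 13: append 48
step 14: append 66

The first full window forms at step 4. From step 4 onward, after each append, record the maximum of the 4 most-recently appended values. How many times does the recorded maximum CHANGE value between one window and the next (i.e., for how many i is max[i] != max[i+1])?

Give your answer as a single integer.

Answer: 4

Derivation:
step 1: append 74 -> window=[74] (not full yet)
step 2: append 35 -> window=[74, 35] (not full yet)
step 3: append 2 -> window=[74, 35, 2] (not full yet)
step 4: append 6 -> window=[74, 35, 2, 6] -> max=74
step 5: append 54 -> window=[35, 2, 6, 54] -> max=54
step 6: append 67 -> window=[2, 6, 54, 67] -> max=67
step 7: append 22 -> window=[6, 54, 67, 22] -> max=67
step 8: append 50 -> window=[54, 67, 22, 50] -> max=67
step 9: append 60 -> window=[67, 22, 50, 60] -> max=67
step 10: append 61 -> window=[22, 50, 60, 61] -> max=61
step 11: append 27 -> window=[50, 60, 61, 27] -> max=61
step 12: append 58 -> window=[60, 61, 27, 58] -> max=61
step 13: append 48 -> window=[61, 27, 58, 48] -> max=61
step 14: append 66 -> window=[27, 58, 48, 66] -> max=66
Recorded maximums: 74 54 67 67 67 67 61 61 61 61 66
Changes between consecutive maximums: 4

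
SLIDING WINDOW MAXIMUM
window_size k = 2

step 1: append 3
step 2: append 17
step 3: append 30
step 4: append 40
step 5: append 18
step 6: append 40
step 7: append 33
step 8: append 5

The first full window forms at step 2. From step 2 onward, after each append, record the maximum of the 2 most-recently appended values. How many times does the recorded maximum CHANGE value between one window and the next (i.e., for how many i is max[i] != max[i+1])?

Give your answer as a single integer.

Answer: 3

Derivation:
step 1: append 3 -> window=[3] (not full yet)
step 2: append 17 -> window=[3, 17] -> max=17
step 3: append 30 -> window=[17, 30] -> max=30
step 4: append 40 -> window=[30, 40] -> max=40
step 5: append 18 -> window=[40, 18] -> max=40
step 6: append 40 -> window=[18, 40] -> max=40
step 7: append 33 -> window=[40, 33] -> max=40
step 8: append 5 -> window=[33, 5] -> max=33
Recorded maximums: 17 30 40 40 40 40 33
Changes between consecutive maximums: 3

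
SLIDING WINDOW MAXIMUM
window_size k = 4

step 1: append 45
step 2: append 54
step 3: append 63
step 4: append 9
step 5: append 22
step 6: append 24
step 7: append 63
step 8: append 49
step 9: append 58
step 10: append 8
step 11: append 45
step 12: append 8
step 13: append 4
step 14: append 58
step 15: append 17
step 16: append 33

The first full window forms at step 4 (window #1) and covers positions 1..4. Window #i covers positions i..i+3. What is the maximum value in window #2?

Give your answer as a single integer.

step 1: append 45 -> window=[45] (not full yet)
step 2: append 54 -> window=[45, 54] (not full yet)
step 3: append 63 -> window=[45, 54, 63] (not full yet)
step 4: append 9 -> window=[45, 54, 63, 9] -> max=63
step 5: append 22 -> window=[54, 63, 9, 22] -> max=63
Window #2 max = 63

Answer: 63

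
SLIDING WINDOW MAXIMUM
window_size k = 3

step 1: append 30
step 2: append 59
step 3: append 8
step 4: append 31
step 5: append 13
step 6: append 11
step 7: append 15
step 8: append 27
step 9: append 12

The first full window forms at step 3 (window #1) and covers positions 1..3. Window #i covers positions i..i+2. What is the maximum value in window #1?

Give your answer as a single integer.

Answer: 59

Derivation:
step 1: append 30 -> window=[30] (not full yet)
step 2: append 59 -> window=[30, 59] (not full yet)
step 3: append 8 -> window=[30, 59, 8] -> max=59
Window #1 max = 59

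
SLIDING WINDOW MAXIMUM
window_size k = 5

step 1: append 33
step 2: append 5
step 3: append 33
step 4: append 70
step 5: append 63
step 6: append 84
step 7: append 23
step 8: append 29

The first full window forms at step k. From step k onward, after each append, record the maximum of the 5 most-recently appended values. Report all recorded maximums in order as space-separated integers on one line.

step 1: append 33 -> window=[33] (not full yet)
step 2: append 5 -> window=[33, 5] (not full yet)
step 3: append 33 -> window=[33, 5, 33] (not full yet)
step 4: append 70 -> window=[33, 5, 33, 70] (not full yet)
step 5: append 63 -> window=[33, 5, 33, 70, 63] -> max=70
step 6: append 84 -> window=[5, 33, 70, 63, 84] -> max=84
step 7: append 23 -> window=[33, 70, 63, 84, 23] -> max=84
step 8: append 29 -> window=[70, 63, 84, 23, 29] -> max=84

Answer: 70 84 84 84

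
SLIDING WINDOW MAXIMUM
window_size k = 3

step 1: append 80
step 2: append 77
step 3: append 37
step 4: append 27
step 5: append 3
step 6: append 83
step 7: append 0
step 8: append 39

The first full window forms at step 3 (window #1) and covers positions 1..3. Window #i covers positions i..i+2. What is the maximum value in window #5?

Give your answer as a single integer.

step 1: append 80 -> window=[80] (not full yet)
step 2: append 77 -> window=[80, 77] (not full yet)
step 3: append 37 -> window=[80, 77, 37] -> max=80
step 4: append 27 -> window=[77, 37, 27] -> max=77
step 5: append 3 -> window=[37, 27, 3] -> max=37
step 6: append 83 -> window=[27, 3, 83] -> max=83
step 7: append 0 -> window=[3, 83, 0] -> max=83
Window #5 max = 83

Answer: 83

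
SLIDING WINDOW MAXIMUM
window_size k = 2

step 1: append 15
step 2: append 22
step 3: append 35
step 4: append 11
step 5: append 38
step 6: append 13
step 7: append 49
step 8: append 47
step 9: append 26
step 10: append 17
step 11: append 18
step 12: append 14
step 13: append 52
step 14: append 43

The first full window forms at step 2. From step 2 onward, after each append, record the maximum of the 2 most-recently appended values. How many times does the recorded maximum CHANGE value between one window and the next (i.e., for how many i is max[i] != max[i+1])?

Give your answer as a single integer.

step 1: append 15 -> window=[15] (not full yet)
step 2: append 22 -> window=[15, 22] -> max=22
step 3: append 35 -> window=[22, 35] -> max=35
step 4: append 11 -> window=[35, 11] -> max=35
step 5: append 38 -> window=[11, 38] -> max=38
step 6: append 13 -> window=[38, 13] -> max=38
step 7: append 49 -> window=[13, 49] -> max=49
step 8: append 47 -> window=[49, 47] -> max=49
step 9: append 26 -> window=[47, 26] -> max=47
step 10: append 17 -> window=[26, 17] -> max=26
step 11: append 18 -> window=[17, 18] -> max=18
step 12: append 14 -> window=[18, 14] -> max=18
step 13: append 52 -> window=[14, 52] -> max=52
step 14: append 43 -> window=[52, 43] -> max=52
Recorded maximums: 22 35 35 38 38 49 49 47 26 18 18 52 52
Changes between consecutive maximums: 7

Answer: 7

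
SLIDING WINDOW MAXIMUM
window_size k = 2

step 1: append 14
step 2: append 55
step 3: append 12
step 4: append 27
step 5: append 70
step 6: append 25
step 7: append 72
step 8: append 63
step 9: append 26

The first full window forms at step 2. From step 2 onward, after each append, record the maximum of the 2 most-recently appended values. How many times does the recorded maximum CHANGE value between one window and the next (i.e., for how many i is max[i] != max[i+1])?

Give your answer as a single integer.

Answer: 4

Derivation:
step 1: append 14 -> window=[14] (not full yet)
step 2: append 55 -> window=[14, 55] -> max=55
step 3: append 12 -> window=[55, 12] -> max=55
step 4: append 27 -> window=[12, 27] -> max=27
step 5: append 70 -> window=[27, 70] -> max=70
step 6: append 25 -> window=[70, 25] -> max=70
step 7: append 72 -> window=[25, 72] -> max=72
step 8: append 63 -> window=[72, 63] -> max=72
step 9: append 26 -> window=[63, 26] -> max=63
Recorded maximums: 55 55 27 70 70 72 72 63
Changes between consecutive maximums: 4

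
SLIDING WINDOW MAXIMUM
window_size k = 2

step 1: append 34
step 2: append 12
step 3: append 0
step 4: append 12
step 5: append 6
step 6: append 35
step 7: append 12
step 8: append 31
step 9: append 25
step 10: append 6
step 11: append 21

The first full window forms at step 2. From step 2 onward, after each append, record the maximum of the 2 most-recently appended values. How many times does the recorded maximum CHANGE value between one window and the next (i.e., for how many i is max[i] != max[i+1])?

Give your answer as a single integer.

step 1: append 34 -> window=[34] (not full yet)
step 2: append 12 -> window=[34, 12] -> max=34
step 3: append 0 -> window=[12, 0] -> max=12
step 4: append 12 -> window=[0, 12] -> max=12
step 5: append 6 -> window=[12, 6] -> max=12
step 6: append 35 -> window=[6, 35] -> max=35
step 7: append 12 -> window=[35, 12] -> max=35
step 8: append 31 -> window=[12, 31] -> max=31
step 9: append 25 -> window=[31, 25] -> max=31
step 10: append 6 -> window=[25, 6] -> max=25
step 11: append 21 -> window=[6, 21] -> max=21
Recorded maximums: 34 12 12 12 35 35 31 31 25 21
Changes between consecutive maximums: 5

Answer: 5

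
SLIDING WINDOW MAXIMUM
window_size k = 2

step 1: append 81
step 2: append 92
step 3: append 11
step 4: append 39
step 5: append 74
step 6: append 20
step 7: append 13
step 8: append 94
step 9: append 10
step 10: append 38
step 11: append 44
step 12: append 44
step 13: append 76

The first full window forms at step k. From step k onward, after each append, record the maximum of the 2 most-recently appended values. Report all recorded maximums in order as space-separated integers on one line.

Answer: 92 92 39 74 74 20 94 94 38 44 44 76

Derivation:
step 1: append 81 -> window=[81] (not full yet)
step 2: append 92 -> window=[81, 92] -> max=92
step 3: append 11 -> window=[92, 11] -> max=92
step 4: append 39 -> window=[11, 39] -> max=39
step 5: append 74 -> window=[39, 74] -> max=74
step 6: append 20 -> window=[74, 20] -> max=74
step 7: append 13 -> window=[20, 13] -> max=20
step 8: append 94 -> window=[13, 94] -> max=94
step 9: append 10 -> window=[94, 10] -> max=94
step 10: append 38 -> window=[10, 38] -> max=38
step 11: append 44 -> window=[38, 44] -> max=44
step 12: append 44 -> window=[44, 44] -> max=44
step 13: append 76 -> window=[44, 76] -> max=76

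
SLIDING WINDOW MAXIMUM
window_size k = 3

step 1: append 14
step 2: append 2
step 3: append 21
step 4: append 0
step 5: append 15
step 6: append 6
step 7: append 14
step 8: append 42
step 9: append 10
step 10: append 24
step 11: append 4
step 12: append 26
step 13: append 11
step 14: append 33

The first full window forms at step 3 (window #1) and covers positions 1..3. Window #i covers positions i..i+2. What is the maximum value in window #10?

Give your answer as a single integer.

step 1: append 14 -> window=[14] (not full yet)
step 2: append 2 -> window=[14, 2] (not full yet)
step 3: append 21 -> window=[14, 2, 21] -> max=21
step 4: append 0 -> window=[2, 21, 0] -> max=21
step 5: append 15 -> window=[21, 0, 15] -> max=21
step 6: append 6 -> window=[0, 15, 6] -> max=15
step 7: append 14 -> window=[15, 6, 14] -> max=15
step 8: append 42 -> window=[6, 14, 42] -> max=42
step 9: append 10 -> window=[14, 42, 10] -> max=42
step 10: append 24 -> window=[42, 10, 24] -> max=42
step 11: append 4 -> window=[10, 24, 4] -> max=24
step 12: append 26 -> window=[24, 4, 26] -> max=26
Window #10 max = 26

Answer: 26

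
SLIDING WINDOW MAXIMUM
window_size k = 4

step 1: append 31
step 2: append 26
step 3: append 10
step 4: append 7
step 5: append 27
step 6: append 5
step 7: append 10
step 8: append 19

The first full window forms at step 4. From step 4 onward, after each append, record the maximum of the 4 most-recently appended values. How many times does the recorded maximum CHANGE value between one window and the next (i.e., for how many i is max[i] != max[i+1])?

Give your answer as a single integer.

Answer: 1

Derivation:
step 1: append 31 -> window=[31] (not full yet)
step 2: append 26 -> window=[31, 26] (not full yet)
step 3: append 10 -> window=[31, 26, 10] (not full yet)
step 4: append 7 -> window=[31, 26, 10, 7] -> max=31
step 5: append 27 -> window=[26, 10, 7, 27] -> max=27
step 6: append 5 -> window=[10, 7, 27, 5] -> max=27
step 7: append 10 -> window=[7, 27, 5, 10] -> max=27
step 8: append 19 -> window=[27, 5, 10, 19] -> max=27
Recorded maximums: 31 27 27 27 27
Changes between consecutive maximums: 1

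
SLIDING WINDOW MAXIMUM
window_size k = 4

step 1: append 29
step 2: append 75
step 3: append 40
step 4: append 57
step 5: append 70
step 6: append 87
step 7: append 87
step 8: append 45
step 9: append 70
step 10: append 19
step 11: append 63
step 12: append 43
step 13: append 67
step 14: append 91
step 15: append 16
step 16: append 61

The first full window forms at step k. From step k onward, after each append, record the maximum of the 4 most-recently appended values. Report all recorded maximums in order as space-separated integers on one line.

Answer: 75 75 87 87 87 87 87 70 70 67 91 91 91

Derivation:
step 1: append 29 -> window=[29] (not full yet)
step 2: append 75 -> window=[29, 75] (not full yet)
step 3: append 40 -> window=[29, 75, 40] (not full yet)
step 4: append 57 -> window=[29, 75, 40, 57] -> max=75
step 5: append 70 -> window=[75, 40, 57, 70] -> max=75
step 6: append 87 -> window=[40, 57, 70, 87] -> max=87
step 7: append 87 -> window=[57, 70, 87, 87] -> max=87
step 8: append 45 -> window=[70, 87, 87, 45] -> max=87
step 9: append 70 -> window=[87, 87, 45, 70] -> max=87
step 10: append 19 -> window=[87, 45, 70, 19] -> max=87
step 11: append 63 -> window=[45, 70, 19, 63] -> max=70
step 12: append 43 -> window=[70, 19, 63, 43] -> max=70
step 13: append 67 -> window=[19, 63, 43, 67] -> max=67
step 14: append 91 -> window=[63, 43, 67, 91] -> max=91
step 15: append 16 -> window=[43, 67, 91, 16] -> max=91
step 16: append 61 -> window=[67, 91, 16, 61] -> max=91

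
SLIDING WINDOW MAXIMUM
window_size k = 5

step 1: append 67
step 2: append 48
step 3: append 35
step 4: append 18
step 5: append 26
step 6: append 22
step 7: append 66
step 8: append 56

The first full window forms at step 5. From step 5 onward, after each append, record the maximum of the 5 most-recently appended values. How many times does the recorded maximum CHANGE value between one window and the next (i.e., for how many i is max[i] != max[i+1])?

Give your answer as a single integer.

step 1: append 67 -> window=[67] (not full yet)
step 2: append 48 -> window=[67, 48] (not full yet)
step 3: append 35 -> window=[67, 48, 35] (not full yet)
step 4: append 18 -> window=[67, 48, 35, 18] (not full yet)
step 5: append 26 -> window=[67, 48, 35, 18, 26] -> max=67
step 6: append 22 -> window=[48, 35, 18, 26, 22] -> max=48
step 7: append 66 -> window=[35, 18, 26, 22, 66] -> max=66
step 8: append 56 -> window=[18, 26, 22, 66, 56] -> max=66
Recorded maximums: 67 48 66 66
Changes between consecutive maximums: 2

Answer: 2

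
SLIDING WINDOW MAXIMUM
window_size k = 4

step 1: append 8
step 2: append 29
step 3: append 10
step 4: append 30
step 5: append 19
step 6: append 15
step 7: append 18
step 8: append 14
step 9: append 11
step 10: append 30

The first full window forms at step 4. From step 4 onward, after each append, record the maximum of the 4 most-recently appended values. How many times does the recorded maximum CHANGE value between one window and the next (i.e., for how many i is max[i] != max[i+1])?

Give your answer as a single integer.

Answer: 3

Derivation:
step 1: append 8 -> window=[8] (not full yet)
step 2: append 29 -> window=[8, 29] (not full yet)
step 3: append 10 -> window=[8, 29, 10] (not full yet)
step 4: append 30 -> window=[8, 29, 10, 30] -> max=30
step 5: append 19 -> window=[29, 10, 30, 19] -> max=30
step 6: append 15 -> window=[10, 30, 19, 15] -> max=30
step 7: append 18 -> window=[30, 19, 15, 18] -> max=30
step 8: append 14 -> window=[19, 15, 18, 14] -> max=19
step 9: append 11 -> window=[15, 18, 14, 11] -> max=18
step 10: append 30 -> window=[18, 14, 11, 30] -> max=30
Recorded maximums: 30 30 30 30 19 18 30
Changes between consecutive maximums: 3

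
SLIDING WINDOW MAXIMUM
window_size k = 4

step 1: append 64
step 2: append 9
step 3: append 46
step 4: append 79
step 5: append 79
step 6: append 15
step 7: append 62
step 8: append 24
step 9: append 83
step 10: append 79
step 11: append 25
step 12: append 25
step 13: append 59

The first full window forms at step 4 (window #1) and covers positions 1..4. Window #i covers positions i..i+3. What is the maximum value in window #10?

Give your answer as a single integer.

Answer: 79

Derivation:
step 1: append 64 -> window=[64] (not full yet)
step 2: append 9 -> window=[64, 9] (not full yet)
step 3: append 46 -> window=[64, 9, 46] (not full yet)
step 4: append 79 -> window=[64, 9, 46, 79] -> max=79
step 5: append 79 -> window=[9, 46, 79, 79] -> max=79
step 6: append 15 -> window=[46, 79, 79, 15] -> max=79
step 7: append 62 -> window=[79, 79, 15, 62] -> max=79
step 8: append 24 -> window=[79, 15, 62, 24] -> max=79
step 9: append 83 -> window=[15, 62, 24, 83] -> max=83
step 10: append 79 -> window=[62, 24, 83, 79] -> max=83
step 11: append 25 -> window=[24, 83, 79, 25] -> max=83
step 12: append 25 -> window=[83, 79, 25, 25] -> max=83
step 13: append 59 -> window=[79, 25, 25, 59] -> max=79
Window #10 max = 79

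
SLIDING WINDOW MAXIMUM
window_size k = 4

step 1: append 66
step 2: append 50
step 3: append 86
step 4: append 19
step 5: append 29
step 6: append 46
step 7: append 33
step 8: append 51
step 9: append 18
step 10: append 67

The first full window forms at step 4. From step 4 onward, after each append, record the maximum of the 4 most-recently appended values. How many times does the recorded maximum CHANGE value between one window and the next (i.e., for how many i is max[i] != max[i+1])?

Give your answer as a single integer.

Answer: 3

Derivation:
step 1: append 66 -> window=[66] (not full yet)
step 2: append 50 -> window=[66, 50] (not full yet)
step 3: append 86 -> window=[66, 50, 86] (not full yet)
step 4: append 19 -> window=[66, 50, 86, 19] -> max=86
step 5: append 29 -> window=[50, 86, 19, 29] -> max=86
step 6: append 46 -> window=[86, 19, 29, 46] -> max=86
step 7: append 33 -> window=[19, 29, 46, 33] -> max=46
step 8: append 51 -> window=[29, 46, 33, 51] -> max=51
step 9: append 18 -> window=[46, 33, 51, 18] -> max=51
step 10: append 67 -> window=[33, 51, 18, 67] -> max=67
Recorded maximums: 86 86 86 46 51 51 67
Changes between consecutive maximums: 3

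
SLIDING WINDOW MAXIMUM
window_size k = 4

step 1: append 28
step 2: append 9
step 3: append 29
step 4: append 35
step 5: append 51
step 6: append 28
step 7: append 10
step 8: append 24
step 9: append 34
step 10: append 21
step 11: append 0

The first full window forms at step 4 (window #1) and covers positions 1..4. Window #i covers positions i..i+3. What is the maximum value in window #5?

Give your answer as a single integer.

Answer: 51

Derivation:
step 1: append 28 -> window=[28] (not full yet)
step 2: append 9 -> window=[28, 9] (not full yet)
step 3: append 29 -> window=[28, 9, 29] (not full yet)
step 4: append 35 -> window=[28, 9, 29, 35] -> max=35
step 5: append 51 -> window=[9, 29, 35, 51] -> max=51
step 6: append 28 -> window=[29, 35, 51, 28] -> max=51
step 7: append 10 -> window=[35, 51, 28, 10] -> max=51
step 8: append 24 -> window=[51, 28, 10, 24] -> max=51
Window #5 max = 51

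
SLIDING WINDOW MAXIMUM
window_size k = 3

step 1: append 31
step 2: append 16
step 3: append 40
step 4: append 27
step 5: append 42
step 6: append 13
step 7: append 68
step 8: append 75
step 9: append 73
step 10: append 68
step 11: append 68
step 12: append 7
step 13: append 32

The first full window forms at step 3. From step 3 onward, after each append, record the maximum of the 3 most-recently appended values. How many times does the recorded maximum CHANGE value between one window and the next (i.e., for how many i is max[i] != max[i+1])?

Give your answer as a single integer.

step 1: append 31 -> window=[31] (not full yet)
step 2: append 16 -> window=[31, 16] (not full yet)
step 3: append 40 -> window=[31, 16, 40] -> max=40
step 4: append 27 -> window=[16, 40, 27] -> max=40
step 5: append 42 -> window=[40, 27, 42] -> max=42
step 6: append 13 -> window=[27, 42, 13] -> max=42
step 7: append 68 -> window=[42, 13, 68] -> max=68
step 8: append 75 -> window=[13, 68, 75] -> max=75
step 9: append 73 -> window=[68, 75, 73] -> max=75
step 10: append 68 -> window=[75, 73, 68] -> max=75
step 11: append 68 -> window=[73, 68, 68] -> max=73
step 12: append 7 -> window=[68, 68, 7] -> max=68
step 13: append 32 -> window=[68, 7, 32] -> max=68
Recorded maximums: 40 40 42 42 68 75 75 75 73 68 68
Changes between consecutive maximums: 5

Answer: 5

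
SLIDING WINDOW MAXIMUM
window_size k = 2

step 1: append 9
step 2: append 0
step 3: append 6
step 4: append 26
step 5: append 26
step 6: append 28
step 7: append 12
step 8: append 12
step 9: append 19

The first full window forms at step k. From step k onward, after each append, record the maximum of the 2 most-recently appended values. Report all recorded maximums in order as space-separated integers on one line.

step 1: append 9 -> window=[9] (not full yet)
step 2: append 0 -> window=[9, 0] -> max=9
step 3: append 6 -> window=[0, 6] -> max=6
step 4: append 26 -> window=[6, 26] -> max=26
step 5: append 26 -> window=[26, 26] -> max=26
step 6: append 28 -> window=[26, 28] -> max=28
step 7: append 12 -> window=[28, 12] -> max=28
step 8: append 12 -> window=[12, 12] -> max=12
step 9: append 19 -> window=[12, 19] -> max=19

Answer: 9 6 26 26 28 28 12 19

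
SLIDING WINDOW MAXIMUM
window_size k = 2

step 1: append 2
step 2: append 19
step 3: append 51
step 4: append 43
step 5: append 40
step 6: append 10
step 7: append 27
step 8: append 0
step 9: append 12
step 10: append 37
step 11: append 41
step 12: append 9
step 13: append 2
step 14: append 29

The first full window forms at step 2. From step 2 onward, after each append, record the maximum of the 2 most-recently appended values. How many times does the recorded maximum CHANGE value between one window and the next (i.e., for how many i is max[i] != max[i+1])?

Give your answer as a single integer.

Answer: 9

Derivation:
step 1: append 2 -> window=[2] (not full yet)
step 2: append 19 -> window=[2, 19] -> max=19
step 3: append 51 -> window=[19, 51] -> max=51
step 4: append 43 -> window=[51, 43] -> max=51
step 5: append 40 -> window=[43, 40] -> max=43
step 6: append 10 -> window=[40, 10] -> max=40
step 7: append 27 -> window=[10, 27] -> max=27
step 8: append 0 -> window=[27, 0] -> max=27
step 9: append 12 -> window=[0, 12] -> max=12
step 10: append 37 -> window=[12, 37] -> max=37
step 11: append 41 -> window=[37, 41] -> max=41
step 12: append 9 -> window=[41, 9] -> max=41
step 13: append 2 -> window=[9, 2] -> max=9
step 14: append 29 -> window=[2, 29] -> max=29
Recorded maximums: 19 51 51 43 40 27 27 12 37 41 41 9 29
Changes between consecutive maximums: 9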